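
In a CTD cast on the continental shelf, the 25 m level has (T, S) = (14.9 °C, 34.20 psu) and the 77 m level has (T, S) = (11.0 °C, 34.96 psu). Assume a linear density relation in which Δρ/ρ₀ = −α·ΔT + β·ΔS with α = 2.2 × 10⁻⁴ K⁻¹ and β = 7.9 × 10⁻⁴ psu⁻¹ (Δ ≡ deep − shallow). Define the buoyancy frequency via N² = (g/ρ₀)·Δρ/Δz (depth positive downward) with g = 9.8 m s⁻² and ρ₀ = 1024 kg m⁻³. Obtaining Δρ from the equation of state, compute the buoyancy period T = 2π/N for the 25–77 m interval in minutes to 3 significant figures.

6.32 min

ΔT = -3.9 K, ΔS = +0.76 psu (deep − shallow).
Δρ/ρ₀ = −αΔT + βΔS = 8.58 × 10⁻⁴ + 6.004 × 10⁻⁴ = 1.4584 × 10⁻³, so Δρ ≈ 1.493 kg m⁻³.
N² = (g/ρ₀)·Δρ/Δz = g·(Δρ/ρ₀)/Δz = 9.8 × 1.4584 × 10⁻³ / 52 = 2.7485 × 10⁻⁴ s⁻².
N = √(2.7485 × 10⁻⁴) = 0.016579 rad s⁻¹ → T = 2π/N = 378.98 s = 6.3163 min ≈ 6.32 min.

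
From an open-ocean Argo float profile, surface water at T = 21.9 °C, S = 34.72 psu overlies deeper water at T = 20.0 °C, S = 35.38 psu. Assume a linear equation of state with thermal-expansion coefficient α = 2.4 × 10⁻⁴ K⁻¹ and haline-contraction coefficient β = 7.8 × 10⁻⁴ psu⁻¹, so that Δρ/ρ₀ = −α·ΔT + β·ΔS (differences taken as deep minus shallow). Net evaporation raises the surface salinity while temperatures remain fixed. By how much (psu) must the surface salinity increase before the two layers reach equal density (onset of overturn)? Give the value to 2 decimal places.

1.24 psu

Neutral buoyancy requires −α(T_deep − T_surf) + β(S_deep − S_surf′) = 0.
S_surf′ = S_deep − (α/β)·ΔT = 35.38 − (2.4 × 10⁻⁴/7.8 × 10⁻⁴)·(-1.9) = 35.9646 psu.
Increase required: 35.9646 − 34.72 = 1.2446 psu.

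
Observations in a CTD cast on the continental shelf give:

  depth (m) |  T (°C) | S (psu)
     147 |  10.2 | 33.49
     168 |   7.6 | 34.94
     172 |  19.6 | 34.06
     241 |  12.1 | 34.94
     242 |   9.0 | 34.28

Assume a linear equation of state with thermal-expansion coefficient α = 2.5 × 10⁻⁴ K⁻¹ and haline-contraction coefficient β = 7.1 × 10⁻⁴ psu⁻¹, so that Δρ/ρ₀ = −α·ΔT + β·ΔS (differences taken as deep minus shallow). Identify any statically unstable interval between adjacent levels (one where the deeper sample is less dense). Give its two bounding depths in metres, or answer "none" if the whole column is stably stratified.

Evaluate Δρ/ρ₀ = −αΔT + βΔS across each adjacent pair:
  147–168 m: −αΔT+βΔS = −(2.5 × 10⁻⁴)(-2.6)+(7.1 × 10⁻⁴)(+1.45) = 1.7 × 10⁻³ → stable
  168–172 m: −αΔT+βΔS = −(2.5 × 10⁻⁴)(+12.0)+(7.1 × 10⁻⁴)(-0.88) = -3.6 × 10⁻³ → UNSTABLE
  172–241 m: −αΔT+βΔS = −(2.5 × 10⁻⁴)(-7.5)+(7.1 × 10⁻⁴)(+0.88) = 2.5 × 10⁻³ → stable
  241–242 m: −αΔT+βΔS = −(2.5 × 10⁻⁴)(-3.1)+(7.1 × 10⁻⁴)(-0.66) = 3.1 × 10⁻⁴ → stable
The 168–172 m interval has Δρ < 0: lighter water underlies denser water.

168–172 m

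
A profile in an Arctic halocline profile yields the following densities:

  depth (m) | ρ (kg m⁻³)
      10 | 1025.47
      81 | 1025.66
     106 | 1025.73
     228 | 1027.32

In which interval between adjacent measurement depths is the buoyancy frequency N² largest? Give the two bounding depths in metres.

Compute the density gradient over each adjacent pair:
  10–81 m: Δρ/Δz = 0.19/71 = 2.7 × 10⁻³ kg m⁻⁴
  81–106 m: Δρ/Δz = 0.07/25 = 2.8 × 10⁻³ kg m⁻⁴
  106–228 m: Δρ/Δz = 1.59/122 = 0.013 kg m⁻⁴
The largest gradient is in the 106–228 m interval — the pycnocline.

106–228 m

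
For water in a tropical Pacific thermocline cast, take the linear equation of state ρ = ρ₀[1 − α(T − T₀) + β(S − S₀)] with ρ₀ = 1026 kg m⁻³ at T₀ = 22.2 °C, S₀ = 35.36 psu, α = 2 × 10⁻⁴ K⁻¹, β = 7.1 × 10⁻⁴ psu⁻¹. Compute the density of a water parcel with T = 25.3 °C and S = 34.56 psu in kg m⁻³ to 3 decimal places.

T − T₀ = +3.1 K, S − S₀ = -0.80 psu.
Bracket = 1 − α·(+3.1) + β·(-0.80) = 1 + (-1.188 × 10⁻³) = 0.9988120.
ρ = 1026 × 0.9988120 = 1024.781 kg m⁻³.

1024.781 kg m⁻³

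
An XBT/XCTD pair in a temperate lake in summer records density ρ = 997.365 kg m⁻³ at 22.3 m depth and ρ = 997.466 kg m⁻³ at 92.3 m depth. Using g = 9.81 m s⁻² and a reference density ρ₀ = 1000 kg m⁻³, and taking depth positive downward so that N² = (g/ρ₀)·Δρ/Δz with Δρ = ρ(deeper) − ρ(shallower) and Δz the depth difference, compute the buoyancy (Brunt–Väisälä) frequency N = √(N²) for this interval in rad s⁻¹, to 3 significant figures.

Δρ = 997.466 − 997.365 = 0.101 kg m⁻³ over Δz = 92.3 − 22.3 = 70 m.
N² = (9.81/1000) × (0.101/70) = 1.4154 × 10⁻⁵ s⁻².
N = √(1.4154 × 10⁻⁵) = 3.7622 × 10⁻³ rad s⁻¹ ≈ 3.76 × 10⁻³ rad s⁻¹.
N² > 0, so the interval is statically stable.

3.76 × 10⁻³ rad s⁻¹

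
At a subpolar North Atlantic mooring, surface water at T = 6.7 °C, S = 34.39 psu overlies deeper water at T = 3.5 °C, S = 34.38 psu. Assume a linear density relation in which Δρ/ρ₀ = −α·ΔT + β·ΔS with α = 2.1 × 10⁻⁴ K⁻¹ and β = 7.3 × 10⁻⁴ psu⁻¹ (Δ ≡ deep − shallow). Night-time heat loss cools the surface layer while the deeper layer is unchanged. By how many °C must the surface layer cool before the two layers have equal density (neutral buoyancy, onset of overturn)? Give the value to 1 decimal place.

Neutral buoyancy requires Δρ = 0, i.e. −α(T_deep − T_surf′) + β(S_deep − S_surf) = 0.
T_surf′ = T_deep − (β/α)·ΔS = 3.5 − (7.3 × 10⁻⁴/2.1 × 10⁻⁴)·(-0.01) = 3.535 °C.
Cooling required: 6.7 − (3.535) = 3.165 °C.

3.2 °C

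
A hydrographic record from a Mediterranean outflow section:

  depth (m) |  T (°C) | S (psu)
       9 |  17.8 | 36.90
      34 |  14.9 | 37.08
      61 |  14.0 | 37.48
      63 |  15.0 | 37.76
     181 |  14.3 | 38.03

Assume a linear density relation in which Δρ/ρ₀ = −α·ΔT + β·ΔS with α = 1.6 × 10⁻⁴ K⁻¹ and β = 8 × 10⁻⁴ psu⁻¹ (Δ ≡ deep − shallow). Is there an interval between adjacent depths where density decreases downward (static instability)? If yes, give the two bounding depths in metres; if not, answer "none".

Evaluate Δρ/ρ₀ = −αΔT + βΔS across each adjacent pair:
  9–34 m: −αΔT+βΔS = −(1.6 × 10⁻⁴)(-2.9)+(8 × 10⁻⁴)(+0.18) = 6.1 × 10⁻⁴ → stable
  34–61 m: −αΔT+βΔS = −(1.6 × 10⁻⁴)(-0.9)+(8 × 10⁻⁴)(+0.40) = 4.6 × 10⁻⁴ → stable
  61–63 m: −αΔT+βΔS = −(1.6 × 10⁻⁴)(+1.0)+(8 × 10⁻⁴)(+0.28) = 6.4 × 10⁻⁵ → stable
  63–181 m: −αΔT+βΔS = −(1.6 × 10⁻⁴)(-0.7)+(8 × 10⁻⁴)(+0.27) = 3.3 × 10⁻⁴ → stable
Every interval has Δρ > 0: the column is stably stratified throughout.

none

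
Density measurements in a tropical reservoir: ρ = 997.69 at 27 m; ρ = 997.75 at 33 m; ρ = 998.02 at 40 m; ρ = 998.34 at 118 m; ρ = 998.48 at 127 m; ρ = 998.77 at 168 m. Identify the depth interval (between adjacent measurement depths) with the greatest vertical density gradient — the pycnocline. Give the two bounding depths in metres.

33–40 m

Compute the density gradient over each adjacent pair:
  27–33 m: Δρ/Δz = 0.06/6 = 0.010 kg m⁻⁴
  33–40 m: Δρ/Δz = 0.27/7 = 0.039 kg m⁻⁴
  40–118 m: Δρ/Δz = 0.32/78 = 4.1 × 10⁻³ kg m⁻⁴
  118–127 m: Δρ/Δz = 0.14/9 = 0.016 kg m⁻⁴
  127–168 m: Δρ/Δz = 0.29/41 = 7.1 × 10⁻³ kg m⁻⁴
The largest gradient is in the 33–40 m interval — the pycnocline.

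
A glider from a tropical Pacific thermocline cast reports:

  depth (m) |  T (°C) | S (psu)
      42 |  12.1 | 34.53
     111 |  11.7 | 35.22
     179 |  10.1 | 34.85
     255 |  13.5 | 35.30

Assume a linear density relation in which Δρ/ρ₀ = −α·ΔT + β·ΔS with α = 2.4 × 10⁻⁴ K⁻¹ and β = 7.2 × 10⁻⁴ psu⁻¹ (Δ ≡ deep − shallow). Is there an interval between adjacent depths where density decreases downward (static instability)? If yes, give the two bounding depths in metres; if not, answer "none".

179–255 m

Evaluate Δρ/ρ₀ = −αΔT + βΔS across each adjacent pair:
  42–111 m: −αΔT+βΔS = −(2.4 × 10⁻⁴)(-0.4)+(7.2 × 10⁻⁴)(+0.69) = 5.9 × 10⁻⁴ → stable
  111–179 m: −αΔT+βΔS = −(2.4 × 10⁻⁴)(-1.6)+(7.2 × 10⁻⁴)(-0.37) = 1.2 × 10⁻⁴ → stable
  179–255 m: −αΔT+βΔS = −(2.4 × 10⁻⁴)(+3.4)+(7.2 × 10⁻⁴)(+0.45) = -4.9 × 10⁻⁴ → UNSTABLE
The 179–255 m interval has Δρ < 0: lighter water underlies denser water.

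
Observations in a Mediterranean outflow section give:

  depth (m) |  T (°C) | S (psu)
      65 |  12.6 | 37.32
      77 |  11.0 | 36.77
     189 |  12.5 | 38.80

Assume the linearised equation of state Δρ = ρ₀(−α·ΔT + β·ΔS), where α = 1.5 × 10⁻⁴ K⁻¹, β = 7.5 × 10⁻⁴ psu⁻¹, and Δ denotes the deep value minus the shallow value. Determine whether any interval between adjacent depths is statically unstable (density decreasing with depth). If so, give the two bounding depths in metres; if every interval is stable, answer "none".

Evaluate Δρ/ρ₀ = −αΔT + βΔS across each adjacent pair:
  65–77 m: −αΔT+βΔS = −(1.5 × 10⁻⁴)(-1.6)+(7.5 × 10⁻⁴)(-0.55) = -1.7 × 10⁻⁴ → UNSTABLE
  77–189 m: −αΔT+βΔS = −(1.5 × 10⁻⁴)(+1.5)+(7.5 × 10⁻⁴)(+2.03) = 1.3 × 10⁻³ → stable
The 65–77 m interval has Δρ < 0: lighter water underlies denser water.

65–77 m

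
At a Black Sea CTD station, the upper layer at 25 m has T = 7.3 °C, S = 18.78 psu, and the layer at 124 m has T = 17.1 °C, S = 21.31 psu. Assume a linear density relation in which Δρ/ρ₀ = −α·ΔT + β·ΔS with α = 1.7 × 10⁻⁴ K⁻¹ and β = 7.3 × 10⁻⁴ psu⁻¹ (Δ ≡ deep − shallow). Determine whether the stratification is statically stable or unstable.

stable

ΔT = 17.1 − 7.3 = +9.8 K and ΔS = 21.31 − 18.78 = +2.53 psu (deep − shallow).
−αΔT = -1.666 × 10⁻³; βΔS = 1.8469 × 10⁻³; sum Δρ/ρ₀ = 1.809 × 10⁻⁴.
Δρ/ρ₀ > 0, so Δρ > 0: deeper water is denser → statically stable.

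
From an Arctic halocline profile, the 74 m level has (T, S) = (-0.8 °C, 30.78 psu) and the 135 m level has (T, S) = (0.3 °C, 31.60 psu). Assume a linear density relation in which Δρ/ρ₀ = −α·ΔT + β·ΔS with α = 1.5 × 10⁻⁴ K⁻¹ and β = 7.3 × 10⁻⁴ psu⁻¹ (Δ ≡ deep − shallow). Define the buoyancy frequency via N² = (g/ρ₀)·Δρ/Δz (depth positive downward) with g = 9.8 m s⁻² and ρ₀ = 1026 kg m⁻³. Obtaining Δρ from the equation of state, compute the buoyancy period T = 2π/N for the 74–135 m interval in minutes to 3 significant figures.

ΔT = +1.1 K, ΔS = +0.82 psu (deep − shallow).
Δρ/ρ₀ = −αΔT + βΔS = -1.65 × 10⁻⁴ + 5.986 × 10⁻⁴ = 4.336 × 10⁻⁴, so Δρ ≈ 0.4449 kg m⁻³.
N² = (g/ρ₀)·Δρ/Δz = g·(Δρ/ρ₀)/Δz = 9.8 × 4.336 × 10⁻⁴ / 61 = 6.9660 × 10⁻⁵ s⁻².
N = √(6.9660 × 10⁻⁵) = 8.3463 × 10⁻³ rad s⁻¹ → T = 2π/N = 752.81 s = 12.547 min ≈ 12.5 min.

12.5 min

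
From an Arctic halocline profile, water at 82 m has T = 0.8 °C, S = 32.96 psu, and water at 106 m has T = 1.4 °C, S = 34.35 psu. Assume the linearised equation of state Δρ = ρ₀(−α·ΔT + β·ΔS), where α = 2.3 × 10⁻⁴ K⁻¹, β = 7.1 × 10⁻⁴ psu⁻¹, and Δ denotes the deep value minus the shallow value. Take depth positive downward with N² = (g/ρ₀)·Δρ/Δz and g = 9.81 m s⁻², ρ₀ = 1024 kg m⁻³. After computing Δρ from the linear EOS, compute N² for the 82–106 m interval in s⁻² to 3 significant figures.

ΔT = +0.6 K, ΔS = +1.39 psu (deep − shallow).
Δρ/ρ₀ = −αΔT + βΔS = -1.38 × 10⁻⁴ + 9.869 × 10⁻⁴ = 8.489 × 10⁻⁴, so Δρ ≈ 0.8693 kg m⁻³.
N² = (g/ρ₀)·Δρ/Δz = g·(Δρ/ρ₀)/Δz = 9.81 × 8.489 × 10⁻⁴ / 24 = 3.4699 × 10⁻⁴ s⁻² ≈ 3.47 × 10⁻⁴ s⁻².

3.47 × 10⁻⁴ s⁻²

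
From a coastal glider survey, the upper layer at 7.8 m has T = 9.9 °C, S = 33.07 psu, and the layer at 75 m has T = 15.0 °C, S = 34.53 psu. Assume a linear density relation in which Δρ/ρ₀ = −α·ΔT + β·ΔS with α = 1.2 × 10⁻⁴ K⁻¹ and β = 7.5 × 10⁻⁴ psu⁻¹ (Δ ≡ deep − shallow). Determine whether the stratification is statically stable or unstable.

ΔT = 15.0 − 9.9 = +5.1 K and ΔS = 34.53 − 33.07 = +1.46 psu (deep − shallow).
−αΔT = -6.12 × 10⁻⁴; βΔS = 1.095 × 10⁻³; sum Δρ/ρ₀ = 4.83 × 10⁻⁴.
Δρ/ρ₀ > 0, so Δρ > 0: deeper water is denser → statically stable.

stable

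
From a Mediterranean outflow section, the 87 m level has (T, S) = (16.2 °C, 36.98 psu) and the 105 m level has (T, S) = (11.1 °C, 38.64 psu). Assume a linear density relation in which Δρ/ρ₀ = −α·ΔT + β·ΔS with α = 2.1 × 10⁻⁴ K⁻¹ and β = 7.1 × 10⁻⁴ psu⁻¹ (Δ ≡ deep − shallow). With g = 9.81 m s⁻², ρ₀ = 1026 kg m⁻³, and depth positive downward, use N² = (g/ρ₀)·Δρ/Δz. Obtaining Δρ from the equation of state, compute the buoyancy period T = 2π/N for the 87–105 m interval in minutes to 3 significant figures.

2.99 min

ΔT = -5.1 K, ΔS = +1.66 psu (deep − shallow).
Δρ/ρ₀ = −αΔT + βΔS = 1.071 × 10⁻³ + 1.1786 × 10⁻³ = 2.2496 × 10⁻³, so Δρ ≈ 2.308 kg m⁻³.
N² = (g/ρ₀)·Δρ/Δz = g·(Δρ/ρ₀)/Δz = 9.81 × 2.2496 × 10⁻³ / 18 = 1.2260 × 10⁻³ s⁻².
N = √(1.2260 × 10⁻³) = 0.035014 rad s⁻¹ → T = 2π/N = 179.45 s = 2.9908 min ≈ 2.99 min.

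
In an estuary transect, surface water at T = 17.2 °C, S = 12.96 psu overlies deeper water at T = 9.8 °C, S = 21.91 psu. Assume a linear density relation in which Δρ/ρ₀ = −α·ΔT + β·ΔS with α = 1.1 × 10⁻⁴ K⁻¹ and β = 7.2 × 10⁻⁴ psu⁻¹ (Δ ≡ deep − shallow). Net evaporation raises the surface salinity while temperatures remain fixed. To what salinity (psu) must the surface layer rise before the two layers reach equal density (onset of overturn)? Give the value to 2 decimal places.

Neutral buoyancy requires −α(T_deep − T_surf) + β(S_deep − S_surf′) = 0.
S_surf′ = S_deep − (α/β)·ΔT = 21.91 − (1.1 × 10⁻⁴/7.2 × 10⁻⁴)·(-7.4) = 23.0406 psu.
Increase required: 23.0406 − 12.96 = 10.0806 psu.

23.04 psu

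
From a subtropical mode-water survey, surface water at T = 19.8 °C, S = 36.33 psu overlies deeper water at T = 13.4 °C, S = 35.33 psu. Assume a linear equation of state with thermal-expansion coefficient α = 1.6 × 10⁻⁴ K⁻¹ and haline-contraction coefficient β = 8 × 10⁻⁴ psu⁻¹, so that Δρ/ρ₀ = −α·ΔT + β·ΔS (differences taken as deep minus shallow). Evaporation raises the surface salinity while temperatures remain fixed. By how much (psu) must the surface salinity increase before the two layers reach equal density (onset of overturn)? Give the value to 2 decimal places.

0.28 psu

Neutral buoyancy requires −α(T_deep − T_surf) + β(S_deep − S_surf′) = 0.
S_surf′ = S_deep − (α/β)·ΔT = 35.33 − (1.6 × 10⁻⁴/8 × 10⁻⁴)·(-6.4) = 36.6100 psu.
Increase required: 36.6100 − 36.33 = 0.2800 psu.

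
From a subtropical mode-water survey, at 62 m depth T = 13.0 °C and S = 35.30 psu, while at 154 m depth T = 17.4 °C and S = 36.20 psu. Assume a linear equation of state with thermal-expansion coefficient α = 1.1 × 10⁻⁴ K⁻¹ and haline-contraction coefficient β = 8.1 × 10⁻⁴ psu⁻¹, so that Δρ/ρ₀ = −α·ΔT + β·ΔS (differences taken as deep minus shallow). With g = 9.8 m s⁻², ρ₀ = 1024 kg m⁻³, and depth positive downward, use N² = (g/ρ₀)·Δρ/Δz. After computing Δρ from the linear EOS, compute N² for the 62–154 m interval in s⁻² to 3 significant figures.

ΔT = +4.4 K, ΔS = +0.90 psu (deep − shallow).
Δρ/ρ₀ = −αΔT + βΔS = -4.84 × 10⁻⁴ + 7.29 × 10⁻⁴ = 2.45 × 10⁻⁴, so Δρ ≈ 0.2509 kg m⁻³.
N² = (g/ρ₀)·Δρ/Δz = g·(Δρ/ρ₀)/Δz = 9.8 × 2.45 × 10⁻⁴ / 92 = 2.6098 × 10⁻⁵ s⁻² ≈ 2.61 × 10⁻⁵ s⁻².

2.61 × 10⁻⁵ s⁻²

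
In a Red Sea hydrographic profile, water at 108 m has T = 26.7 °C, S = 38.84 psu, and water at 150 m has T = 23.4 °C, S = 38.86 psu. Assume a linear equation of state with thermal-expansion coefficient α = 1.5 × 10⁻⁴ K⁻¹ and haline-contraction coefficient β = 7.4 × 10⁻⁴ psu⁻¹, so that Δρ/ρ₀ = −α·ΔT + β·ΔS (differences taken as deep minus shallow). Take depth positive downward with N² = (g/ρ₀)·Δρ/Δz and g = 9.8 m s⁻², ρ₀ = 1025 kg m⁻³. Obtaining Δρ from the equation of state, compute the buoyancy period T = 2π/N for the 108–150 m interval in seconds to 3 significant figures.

ΔT = -3.3 K, ΔS = +0.02 psu (deep − shallow).
Δρ/ρ₀ = −αΔT + βΔS = 4.95 × 10⁻⁴ + 1.48 × 10⁻⁵ = 5.098 × 10⁻⁴, so Δρ ≈ 0.5225 kg m⁻³.
N² = (g/ρ₀)·Δρ/Δz = g·(Δρ/ρ₀)/Δz = 9.8 × 5.098 × 10⁻⁴ / 42 = 1.1895 × 10⁻⁴ s⁻².
N = √(1.1895 × 10⁻⁴) = 0.010906 rad s⁻¹ → T = 2π/N = 576.12 s ≈ 576 s.

576 s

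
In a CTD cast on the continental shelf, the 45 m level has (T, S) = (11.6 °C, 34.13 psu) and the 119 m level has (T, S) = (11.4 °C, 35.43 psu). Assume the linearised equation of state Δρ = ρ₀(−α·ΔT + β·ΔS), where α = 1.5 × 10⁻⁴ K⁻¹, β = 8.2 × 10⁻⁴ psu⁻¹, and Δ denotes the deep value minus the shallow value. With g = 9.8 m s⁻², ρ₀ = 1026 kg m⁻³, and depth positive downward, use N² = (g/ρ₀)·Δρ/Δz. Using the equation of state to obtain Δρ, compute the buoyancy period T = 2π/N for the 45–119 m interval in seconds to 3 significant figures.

522 s

ΔT = -0.2 K, ΔS = +1.30 psu (deep − shallow).
Δρ/ρ₀ = −αΔT + βΔS = 3.00 × 10⁻⁵ + 1.066 × 10⁻³ = 1.096 × 10⁻³, so Δρ ≈ 1.124 kg m⁻³.
N² = (g/ρ₀)·Δρ/Δz = g·(Δρ/ρ₀)/Δz = 9.8 × 1.096 × 10⁻³ / 74 = 1.4515 × 10⁻⁴ s⁻².
N = √(1.4515 × 10⁻⁴) = 0.012048 rad s⁻¹ → T = 2π/N = 521.51 s ≈ 522 s.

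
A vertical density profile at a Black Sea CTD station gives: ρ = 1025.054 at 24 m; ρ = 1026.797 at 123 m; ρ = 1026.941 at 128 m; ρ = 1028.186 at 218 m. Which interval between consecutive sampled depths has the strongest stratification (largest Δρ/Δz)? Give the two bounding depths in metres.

123–128 m

Compute the density gradient over each adjacent pair:
  24–123 m: Δρ/Δz = 1.743/99 = 0.018 kg m⁻⁴
  123–128 m: Δρ/Δz = 0.144/5 = 0.029 kg m⁻⁴
  128–218 m: Δρ/Δz = 1.245/90 = 0.014 kg m⁻⁴
The largest gradient is in the 123–128 m interval — the pycnocline.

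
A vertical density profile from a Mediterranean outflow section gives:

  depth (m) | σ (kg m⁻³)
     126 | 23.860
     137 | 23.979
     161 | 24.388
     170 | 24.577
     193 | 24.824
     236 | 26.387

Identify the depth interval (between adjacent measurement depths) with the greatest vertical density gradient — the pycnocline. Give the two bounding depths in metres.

193–236 m

Compute the density gradient over each adjacent pair:
  126–137 m: Δρ/Δz = 0.119/11 = 0.011 kg m⁻⁴
  137–161 m: Δρ/Δz = 0.409/24 = 0.017 kg m⁻⁴
  161–170 m: Δρ/Δz = 0.189/9 = 0.021 kg m⁻⁴
  170–193 m: Δρ/Δz = 0.247/23 = 0.011 kg m⁻⁴
  193–236 m: Δρ/Δz = 1.563/43 = 0.036 kg m⁻⁴
The largest gradient is in the 193–236 m interval — the pycnocline.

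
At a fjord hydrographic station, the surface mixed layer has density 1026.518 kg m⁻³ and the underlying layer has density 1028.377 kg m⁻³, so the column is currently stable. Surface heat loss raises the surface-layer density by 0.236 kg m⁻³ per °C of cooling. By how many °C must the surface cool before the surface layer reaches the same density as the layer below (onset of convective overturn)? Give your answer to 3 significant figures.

Density deficit of the surface layer: 1028.377 − 1026.518 = 1.859 kg m⁻³.
Required change = 1.859 / 0.236 = 7.88 °C.

7.88 °C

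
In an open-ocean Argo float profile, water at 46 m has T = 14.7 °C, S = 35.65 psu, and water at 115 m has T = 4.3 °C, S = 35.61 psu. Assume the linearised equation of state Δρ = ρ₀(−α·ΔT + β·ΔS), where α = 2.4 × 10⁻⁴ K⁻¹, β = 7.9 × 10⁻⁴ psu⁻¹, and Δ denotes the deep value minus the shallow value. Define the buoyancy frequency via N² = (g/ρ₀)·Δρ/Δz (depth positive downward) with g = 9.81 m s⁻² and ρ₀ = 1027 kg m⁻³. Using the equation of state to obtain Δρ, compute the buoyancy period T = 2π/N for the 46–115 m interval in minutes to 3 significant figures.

5.59 min

ΔT = -10.4 K, ΔS = -0.04 psu (deep − shallow).
Δρ/ρ₀ = −αΔT + βΔS = 2.496 × 10⁻³ − 3.16 × 10⁻⁵ = 2.4644 × 10⁻³, so Δρ ≈ 2.531 kg m⁻³.
N² = (g/ρ₀)·Δρ/Δz = g·(Δρ/ρ₀)/Δz = 9.81 × 2.4644 × 10⁻³ / 69 = 3.5037 × 10⁻⁴ s⁻².
N = √(3.5037 × 10⁻⁴) = 0.018718 rad s⁻¹ → T = 2π/N = 335.68 s = 5.5947 min ≈ 5.59 min.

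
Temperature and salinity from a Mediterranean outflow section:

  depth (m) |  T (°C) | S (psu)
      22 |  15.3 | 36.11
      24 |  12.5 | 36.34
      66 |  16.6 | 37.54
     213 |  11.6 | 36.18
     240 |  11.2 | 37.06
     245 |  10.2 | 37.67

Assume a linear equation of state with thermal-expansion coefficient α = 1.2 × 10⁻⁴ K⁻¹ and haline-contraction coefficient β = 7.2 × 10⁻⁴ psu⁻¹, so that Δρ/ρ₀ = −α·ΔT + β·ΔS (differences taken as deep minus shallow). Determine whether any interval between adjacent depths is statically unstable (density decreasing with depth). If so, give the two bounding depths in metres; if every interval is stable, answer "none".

66–213 m

Evaluate Δρ/ρ₀ = −αΔT + βΔS across each adjacent pair:
  22–24 m: −αΔT+βΔS = −(1.2 × 10⁻⁴)(-2.8)+(7.2 × 10⁻⁴)(+0.23) = 5.0 × 10⁻⁴ → stable
  24–66 m: −αΔT+βΔS = −(1.2 × 10⁻⁴)(+4.1)+(7.2 × 10⁻⁴)(+1.20) = 3.7 × 10⁻⁴ → stable
  66–213 m: −αΔT+βΔS = −(1.2 × 10⁻⁴)(-5.0)+(7.2 × 10⁻⁴)(-1.36) = -3.8 × 10⁻⁴ → UNSTABLE
  213–240 m: −αΔT+βΔS = −(1.2 × 10⁻⁴)(-0.4)+(7.2 × 10⁻⁴)(+0.88) = 6.8 × 10⁻⁴ → stable
  240–245 m: −αΔT+βΔS = −(1.2 × 10⁻⁴)(-1.0)+(7.2 × 10⁻⁴)(+0.61) = 5.6 × 10⁻⁴ → stable
The 66–213 m interval has Δρ < 0: lighter water underlies denser water.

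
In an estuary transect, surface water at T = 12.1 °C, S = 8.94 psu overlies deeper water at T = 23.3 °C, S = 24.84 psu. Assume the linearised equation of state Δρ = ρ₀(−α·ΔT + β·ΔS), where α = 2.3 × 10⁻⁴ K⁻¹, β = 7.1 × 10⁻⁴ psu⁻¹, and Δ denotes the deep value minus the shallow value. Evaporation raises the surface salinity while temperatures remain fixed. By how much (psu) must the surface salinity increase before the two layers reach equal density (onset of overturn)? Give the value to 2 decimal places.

Neutral buoyancy requires −α(T_deep − T_surf) + β(S_deep − S_surf′) = 0.
S_surf′ = S_deep − (α/β)·ΔT = 24.84 − (2.3 × 10⁻⁴/7.1 × 10⁻⁴)·(+11.2) = 21.2118 psu.
Increase required: 21.2118 − 8.94 = 12.2718 psu.

12.27 psu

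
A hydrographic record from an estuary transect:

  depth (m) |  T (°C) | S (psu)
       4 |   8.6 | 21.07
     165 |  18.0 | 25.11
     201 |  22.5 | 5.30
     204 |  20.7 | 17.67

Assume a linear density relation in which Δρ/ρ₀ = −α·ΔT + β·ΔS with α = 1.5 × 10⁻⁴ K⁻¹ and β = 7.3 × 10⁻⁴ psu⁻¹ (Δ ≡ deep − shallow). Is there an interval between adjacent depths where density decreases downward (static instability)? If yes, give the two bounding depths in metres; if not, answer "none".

165–201 m

Evaluate Δρ/ρ₀ = −αΔT + βΔS across each adjacent pair:
  4–165 m: −αΔT+βΔS = −(1.5 × 10⁻⁴)(+9.4)+(7.3 × 10⁻⁴)(+4.04) = 1.5 × 10⁻³ → stable
  165–201 m: −αΔT+βΔS = −(1.5 × 10⁻⁴)(+4.5)+(7.3 × 10⁻⁴)(-19.81) = -0.015 → UNSTABLE
  201–204 m: −αΔT+βΔS = −(1.5 × 10⁻⁴)(-1.8)+(7.3 × 10⁻⁴)(+12.37) = 9.3 × 10⁻³ → stable
The 165–201 m interval has Δρ < 0: lighter water underlies denser water.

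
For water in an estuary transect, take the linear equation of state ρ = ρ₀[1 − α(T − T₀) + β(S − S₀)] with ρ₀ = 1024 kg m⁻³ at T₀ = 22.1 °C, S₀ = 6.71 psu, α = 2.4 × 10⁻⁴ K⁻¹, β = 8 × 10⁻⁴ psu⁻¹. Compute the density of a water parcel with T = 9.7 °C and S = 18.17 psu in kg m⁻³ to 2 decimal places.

T − T₀ = -12.4 K, S − S₀ = +11.46 psu.
Bracket = 1 − α·(-12.4) + β·(+11.46) = 1 + (0.012144) = 1.0121440.
ρ = 1024 × 1.0121440 = 1036.44 kg m⁻³.

1036.44 kg m⁻³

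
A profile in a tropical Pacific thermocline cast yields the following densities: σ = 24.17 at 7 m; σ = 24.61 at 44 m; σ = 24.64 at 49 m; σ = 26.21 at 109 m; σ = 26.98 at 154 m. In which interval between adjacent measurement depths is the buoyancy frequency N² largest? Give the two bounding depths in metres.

49–109 m

Compute the density gradient over each adjacent pair:
  7–44 m: Δρ/Δz = 0.44/37 = 0.012 kg m⁻⁴
  44–49 m: Δρ/Δz = 0.03/5 = 6.0 × 10⁻³ kg m⁻⁴
  49–109 m: Δρ/Δz = 1.57/60 = 0.026 kg m⁻⁴
  109–154 m: Δρ/Δz = 0.77/45 = 0.017 kg m⁻⁴
The largest gradient is in the 49–109 m interval — the pycnocline.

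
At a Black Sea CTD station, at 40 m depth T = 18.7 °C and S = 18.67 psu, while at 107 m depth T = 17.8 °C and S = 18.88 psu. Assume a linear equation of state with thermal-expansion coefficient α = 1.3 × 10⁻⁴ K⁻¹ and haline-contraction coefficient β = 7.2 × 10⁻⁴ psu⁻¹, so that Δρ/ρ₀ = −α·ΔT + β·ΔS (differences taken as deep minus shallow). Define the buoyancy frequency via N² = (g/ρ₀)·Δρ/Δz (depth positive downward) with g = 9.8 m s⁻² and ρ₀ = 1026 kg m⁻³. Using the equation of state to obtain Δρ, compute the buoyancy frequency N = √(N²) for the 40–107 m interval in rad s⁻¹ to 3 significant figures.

6.26 × 10⁻³ rad s⁻¹

ΔT = -0.9 K, ΔS = +0.21 psu (deep − shallow).
Δρ/ρ₀ = −αΔT + βΔS = 1.17 × 10⁻⁴ + 1.512 × 10⁻⁴ = 2.682 × 10⁻⁴, so Δρ ≈ 0.2752 kg m⁻³.
N² = (g/ρ₀)·Δρ/Δz = g·(Δρ/ρ₀)/Δz = 9.8 × 2.682 × 10⁻⁴ / 67 = 3.9229 × 10⁻⁵ s⁻².
N = √(3.9229 × 10⁻⁵) = 6.2633 × 10⁻³ rad s⁻¹ ≈ 6.26 × 10⁻³ rad s⁻¹.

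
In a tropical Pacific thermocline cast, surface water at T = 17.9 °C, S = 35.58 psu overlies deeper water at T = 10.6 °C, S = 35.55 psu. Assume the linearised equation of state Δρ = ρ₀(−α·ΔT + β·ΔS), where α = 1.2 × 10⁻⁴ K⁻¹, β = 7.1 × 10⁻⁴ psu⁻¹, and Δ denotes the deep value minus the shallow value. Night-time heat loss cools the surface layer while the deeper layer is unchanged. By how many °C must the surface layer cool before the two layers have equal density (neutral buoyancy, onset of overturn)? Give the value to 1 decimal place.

7.1 °C

Neutral buoyancy requires Δρ = 0, i.e. −α(T_deep − T_surf′) + β(S_deep − S_surf) = 0.
T_surf′ = T_deep − (β/α)·ΔS = 10.6 − (7.1 × 10⁻⁴/1.2 × 10⁻⁴)·(-0.03) = 10.777 °C.
Cooling required: 17.9 − (10.777) = 7.123 °C.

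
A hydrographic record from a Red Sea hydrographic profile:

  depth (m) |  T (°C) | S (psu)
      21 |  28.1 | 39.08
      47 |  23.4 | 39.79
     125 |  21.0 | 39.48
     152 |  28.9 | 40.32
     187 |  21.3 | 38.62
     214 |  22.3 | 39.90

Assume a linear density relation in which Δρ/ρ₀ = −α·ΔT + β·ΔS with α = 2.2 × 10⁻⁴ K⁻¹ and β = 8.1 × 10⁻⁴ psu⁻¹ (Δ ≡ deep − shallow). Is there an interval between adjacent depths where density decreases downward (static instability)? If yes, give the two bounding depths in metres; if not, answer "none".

Evaluate Δρ/ρ₀ = −αΔT + βΔS across each adjacent pair:
  21–47 m: −αΔT+βΔS = −(2.2 × 10⁻⁴)(-4.7)+(8.1 × 10⁻⁴)(+0.71) = 1.6 × 10⁻³ → stable
  47–125 m: −αΔT+βΔS = −(2.2 × 10⁻⁴)(-2.4)+(8.1 × 10⁻⁴)(-0.31) = 2.8 × 10⁻⁴ → stable
  125–152 m: −αΔT+βΔS = −(2.2 × 10⁻⁴)(+7.9)+(8.1 × 10⁻⁴)(+0.84) = -1.1 × 10⁻³ → UNSTABLE
  152–187 m: −αΔT+βΔS = −(2.2 × 10⁻⁴)(-7.6)+(8.1 × 10⁻⁴)(-1.70) = 2.9 × 10⁻⁴ → stable
  187–214 m: −αΔT+βΔS = −(2.2 × 10⁻⁴)(+1.0)+(8.1 × 10⁻⁴)(+1.28) = 8.2 × 10⁻⁴ → stable
The 125–152 m interval has Δρ < 0: lighter water underlies denser water.

125–152 m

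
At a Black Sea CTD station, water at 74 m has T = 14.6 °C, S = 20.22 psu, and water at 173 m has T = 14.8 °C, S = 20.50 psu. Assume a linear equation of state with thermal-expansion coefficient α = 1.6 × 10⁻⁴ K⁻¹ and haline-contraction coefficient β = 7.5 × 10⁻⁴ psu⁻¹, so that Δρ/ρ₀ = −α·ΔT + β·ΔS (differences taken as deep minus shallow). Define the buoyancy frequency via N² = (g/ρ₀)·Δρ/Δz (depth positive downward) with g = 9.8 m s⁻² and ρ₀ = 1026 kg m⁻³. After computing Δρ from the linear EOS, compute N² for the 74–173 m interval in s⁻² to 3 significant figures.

ΔT = +0.2 K, ΔS = +0.28 psu (deep − shallow).
Δρ/ρ₀ = −αΔT + βΔS = -3.20 × 10⁻⁵ + 2.10 × 10⁻⁴ = 1.78 × 10⁻⁴, so Δρ ≈ 0.1826 kg m⁻³.
N² = (g/ρ₀)·Δρ/Δz = g·(Δρ/ρ₀)/Δz = 9.8 × 1.78 × 10⁻⁴ / 99 = 1.7620 × 10⁻⁵ s⁻² ≈ 1.76 × 10⁻⁵ s⁻².

1.76 × 10⁻⁵ s⁻²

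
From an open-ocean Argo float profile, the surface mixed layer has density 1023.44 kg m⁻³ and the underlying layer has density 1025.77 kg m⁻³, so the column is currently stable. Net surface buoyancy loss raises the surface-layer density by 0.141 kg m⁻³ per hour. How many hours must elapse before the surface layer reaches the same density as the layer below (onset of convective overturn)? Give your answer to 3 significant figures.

Density deficit of the surface layer: 1025.77 − 1023.44 = 2.33 kg m⁻³.
Required change = 2.33 / 0.141 = 16.5 hours.

16.5 hours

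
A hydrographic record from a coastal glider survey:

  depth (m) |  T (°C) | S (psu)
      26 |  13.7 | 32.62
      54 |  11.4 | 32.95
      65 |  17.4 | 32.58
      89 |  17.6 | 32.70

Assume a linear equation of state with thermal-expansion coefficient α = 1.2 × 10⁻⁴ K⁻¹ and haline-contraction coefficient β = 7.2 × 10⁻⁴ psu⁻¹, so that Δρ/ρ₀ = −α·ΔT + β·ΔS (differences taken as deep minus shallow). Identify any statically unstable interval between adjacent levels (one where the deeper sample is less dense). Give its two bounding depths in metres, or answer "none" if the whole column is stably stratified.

54–65 m

Evaluate Δρ/ρ₀ = −αΔT + βΔS across each adjacent pair:
  26–54 m: −αΔT+βΔS = −(1.2 × 10⁻⁴)(-2.3)+(7.2 × 10⁻⁴)(+0.33) = 5.1 × 10⁻⁴ → stable
  54–65 m: −αΔT+βΔS = −(1.2 × 10⁻⁴)(+6.0)+(7.2 × 10⁻⁴)(-0.37) = -9.9 × 10⁻⁴ → UNSTABLE
  65–89 m: −αΔT+βΔS = −(1.2 × 10⁻⁴)(+0.2)+(7.2 × 10⁻⁴)(+0.12) = 6.2 × 10⁻⁵ → stable
The 54–65 m interval has Δρ < 0: lighter water underlies denser water.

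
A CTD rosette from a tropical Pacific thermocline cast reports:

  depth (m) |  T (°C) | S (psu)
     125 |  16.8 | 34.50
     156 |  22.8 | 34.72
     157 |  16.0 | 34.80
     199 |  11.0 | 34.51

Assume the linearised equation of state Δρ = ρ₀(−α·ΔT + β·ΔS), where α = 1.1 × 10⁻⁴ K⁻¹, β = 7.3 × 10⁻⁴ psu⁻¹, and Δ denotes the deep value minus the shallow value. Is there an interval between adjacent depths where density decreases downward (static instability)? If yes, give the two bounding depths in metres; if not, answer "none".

125–156 m

Evaluate Δρ/ρ₀ = −αΔT + βΔS across each adjacent pair:
  125–156 m: −αΔT+βΔS = −(1.1 × 10⁻⁴)(+6.0)+(7.3 × 10⁻⁴)(+0.22) = -5.0 × 10⁻⁴ → UNSTABLE
  156–157 m: −αΔT+βΔS = −(1.1 × 10⁻⁴)(-6.8)+(7.3 × 10⁻⁴)(+0.08) = 8.1 × 10⁻⁴ → stable
  157–199 m: −αΔT+βΔS = −(1.1 × 10⁻⁴)(-5.0)+(7.3 × 10⁻⁴)(-0.29) = 3.4 × 10⁻⁴ → stable
The 125–156 m interval has Δρ < 0: lighter water underlies denser water.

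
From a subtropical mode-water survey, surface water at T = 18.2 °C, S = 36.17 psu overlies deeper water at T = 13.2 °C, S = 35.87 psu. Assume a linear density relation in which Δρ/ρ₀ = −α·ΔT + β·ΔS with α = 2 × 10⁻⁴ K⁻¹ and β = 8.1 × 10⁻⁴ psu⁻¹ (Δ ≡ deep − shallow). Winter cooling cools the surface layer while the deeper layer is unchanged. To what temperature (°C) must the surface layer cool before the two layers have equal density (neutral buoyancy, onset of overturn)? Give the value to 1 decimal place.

Neutral buoyancy requires Δρ = 0, i.e. −α(T_deep − T_surf′) + β(S_deep − S_surf) = 0.
T_surf′ = T_deep − (β/α)·ΔS = 13.2 − (8.1 × 10⁻⁴/2 × 10⁻⁴)·(-0.30) = 14.415 °C.
Cooling required: 18.2 − (14.415) = 3.785 °C.

14.4 °C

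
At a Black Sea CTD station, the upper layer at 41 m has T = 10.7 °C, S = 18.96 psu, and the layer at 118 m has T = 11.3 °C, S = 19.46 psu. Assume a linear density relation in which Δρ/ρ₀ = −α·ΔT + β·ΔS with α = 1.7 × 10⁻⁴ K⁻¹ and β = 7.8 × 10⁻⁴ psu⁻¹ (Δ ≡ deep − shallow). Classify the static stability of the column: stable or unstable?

stable

ΔT = 11.3 − 10.7 = +0.6 K and ΔS = 19.46 − 18.96 = +0.50 psu (deep − shallow).
−αΔT = -1.02 × 10⁻⁴; βΔS = 3.90 × 10⁻⁴; sum Δρ/ρ₀ = 2.88 × 10⁻⁴.
Δρ/ρ₀ > 0, so Δρ > 0: deeper water is denser → statically stable.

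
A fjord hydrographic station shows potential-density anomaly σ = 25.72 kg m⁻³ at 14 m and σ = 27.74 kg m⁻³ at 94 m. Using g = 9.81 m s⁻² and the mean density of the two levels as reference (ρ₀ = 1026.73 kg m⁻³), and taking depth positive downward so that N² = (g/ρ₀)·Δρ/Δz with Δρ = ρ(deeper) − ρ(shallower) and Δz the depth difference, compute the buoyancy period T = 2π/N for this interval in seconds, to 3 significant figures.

Δρ = 1027.74 − 1025.72 = 2.02 kg m⁻³ over Δz = 94 − 14 = 80 m.
N² = (9.81/1026.73) × (2.02/80) = 2.4125 × 10⁻⁴ s⁻².
N = √(2.4125 × 10⁻⁴) = 0.015532 rad s⁻¹, so T = 2π/N = 404.53 s ≈ 405 s.

405 s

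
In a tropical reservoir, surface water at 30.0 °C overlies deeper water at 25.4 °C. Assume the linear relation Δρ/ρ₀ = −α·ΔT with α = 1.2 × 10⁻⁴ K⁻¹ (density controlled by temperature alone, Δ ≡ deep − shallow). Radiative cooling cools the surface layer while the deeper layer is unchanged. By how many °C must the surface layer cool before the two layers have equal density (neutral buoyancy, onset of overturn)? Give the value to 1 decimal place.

With temperature the only control, equal density requires T_surf′ = T_deep.
T_surf′ = 25.4 °C.
Cooling required: 30.0 − 25.4 = 4.6 °C.

4.6 °C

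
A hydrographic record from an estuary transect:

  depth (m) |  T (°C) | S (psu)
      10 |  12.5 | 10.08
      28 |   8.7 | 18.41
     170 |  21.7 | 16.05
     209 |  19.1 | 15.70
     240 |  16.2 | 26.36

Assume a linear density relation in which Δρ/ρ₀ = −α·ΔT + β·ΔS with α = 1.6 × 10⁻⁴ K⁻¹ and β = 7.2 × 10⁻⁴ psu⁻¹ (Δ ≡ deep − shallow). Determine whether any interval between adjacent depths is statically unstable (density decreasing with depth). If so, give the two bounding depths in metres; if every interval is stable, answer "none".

28–170 m

Evaluate Δρ/ρ₀ = −αΔT + βΔS across each adjacent pair:
  10–28 m: −αΔT+βΔS = −(1.6 × 10⁻⁴)(-3.8)+(7.2 × 10⁻⁴)(+8.33) = 6.6 × 10⁻³ → stable
  28–170 m: −αΔT+βΔS = −(1.6 × 10⁻⁴)(+13.0)+(7.2 × 10⁻⁴)(-2.36) = -3.8 × 10⁻³ → UNSTABLE
  170–209 m: −αΔT+βΔS = −(1.6 × 10⁻⁴)(-2.6)+(7.2 × 10⁻⁴)(-0.35) = 1.6 × 10⁻⁴ → stable
  209–240 m: −αΔT+βΔS = −(1.6 × 10⁻⁴)(-2.9)+(7.2 × 10⁻⁴)(+10.66) = 8.1 × 10⁻³ → stable
The 28–170 m interval has Δρ < 0: lighter water underlies denser water.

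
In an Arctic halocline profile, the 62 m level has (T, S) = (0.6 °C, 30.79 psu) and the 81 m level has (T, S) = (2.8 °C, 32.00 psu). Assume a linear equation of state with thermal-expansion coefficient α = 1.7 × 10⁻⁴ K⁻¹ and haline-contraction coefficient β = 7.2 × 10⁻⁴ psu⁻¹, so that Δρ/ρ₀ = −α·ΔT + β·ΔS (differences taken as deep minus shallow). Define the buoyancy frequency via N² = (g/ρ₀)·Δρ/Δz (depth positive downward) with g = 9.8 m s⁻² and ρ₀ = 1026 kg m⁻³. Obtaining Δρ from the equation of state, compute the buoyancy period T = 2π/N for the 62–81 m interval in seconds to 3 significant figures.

ΔT = +2.2 K, ΔS = +1.21 psu (deep − shallow).
Δρ/ρ₀ = −αΔT + βΔS = -3.74 × 10⁻⁴ + 8.712 × 10⁻⁴ = 4.972 × 10⁻⁴, so Δρ ≈ 0.5101 kg m⁻³.
N² = (g/ρ₀)·Δρ/Δz = g·(Δρ/ρ₀)/Δz = 9.8 × 4.972 × 10⁻⁴ / 19 = 2.5645 × 10⁻⁴ s⁻².
N = √(2.5645 × 10⁻⁴) = 0.016014 rad s⁻¹ → T = 2π/N = 392.36 s ≈ 392 s.

392 s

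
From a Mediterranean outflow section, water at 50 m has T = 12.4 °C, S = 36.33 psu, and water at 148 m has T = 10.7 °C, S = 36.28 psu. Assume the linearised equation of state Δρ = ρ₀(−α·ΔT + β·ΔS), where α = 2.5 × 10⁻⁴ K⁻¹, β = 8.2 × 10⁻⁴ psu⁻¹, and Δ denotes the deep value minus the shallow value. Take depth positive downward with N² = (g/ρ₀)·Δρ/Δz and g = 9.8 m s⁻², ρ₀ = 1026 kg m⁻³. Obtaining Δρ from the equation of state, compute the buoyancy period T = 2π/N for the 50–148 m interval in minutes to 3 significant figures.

ΔT = -1.7 K, ΔS = -0.05 psu (deep − shallow).
Δρ/ρ₀ = −αΔT + βΔS = 4.25 × 10⁻⁴ − 4.10 × 10⁻⁵ = 3.84 × 10⁻⁴, so Δρ ≈ 0.3940 kg m⁻³.
N² = (g/ρ₀)·Δρ/Δz = g·(Δρ/ρ₀)/Δz = 9.8 × 3.84 × 10⁻⁴ / 98 = 3.8400 × 10⁻⁵ s⁻².
N = √(3.8400 × 10⁻⁵) = 6.1968 × 10⁻³ rad s⁻¹ → T = 2π/N = 1.0139 × 10³ s = 16.898 min ≈ 16.9 min.

16.9 min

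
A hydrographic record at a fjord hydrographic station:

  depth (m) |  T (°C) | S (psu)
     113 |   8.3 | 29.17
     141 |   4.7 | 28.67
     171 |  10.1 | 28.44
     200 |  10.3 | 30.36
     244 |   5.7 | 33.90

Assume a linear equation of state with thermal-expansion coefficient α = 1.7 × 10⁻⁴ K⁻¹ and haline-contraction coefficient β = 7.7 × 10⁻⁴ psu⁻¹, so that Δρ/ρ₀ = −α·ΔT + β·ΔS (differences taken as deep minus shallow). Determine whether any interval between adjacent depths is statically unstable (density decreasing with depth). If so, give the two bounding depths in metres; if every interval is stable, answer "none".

141–171 m

Evaluate Δρ/ρ₀ = −αΔT + βΔS across each adjacent pair:
  113–141 m: −αΔT+βΔS = −(1.7 × 10⁻⁴)(-3.6)+(7.7 × 10⁻⁴)(-0.50) = 2.3 × 10⁻⁴ → stable
  141–171 m: −αΔT+βΔS = −(1.7 × 10⁻⁴)(+5.4)+(7.7 × 10⁻⁴)(-0.23) = -1.1 × 10⁻³ → UNSTABLE
  171–200 m: −αΔT+βΔS = −(1.7 × 10⁻⁴)(+0.2)+(7.7 × 10⁻⁴)(+1.92) = 1.4 × 10⁻³ → stable
  200–244 m: −αΔT+βΔS = −(1.7 × 10⁻⁴)(-4.6)+(7.7 × 10⁻⁴)(+3.54) = 3.5 × 10⁻³ → stable
The 141–171 m interval has Δρ < 0: lighter water underlies denser water.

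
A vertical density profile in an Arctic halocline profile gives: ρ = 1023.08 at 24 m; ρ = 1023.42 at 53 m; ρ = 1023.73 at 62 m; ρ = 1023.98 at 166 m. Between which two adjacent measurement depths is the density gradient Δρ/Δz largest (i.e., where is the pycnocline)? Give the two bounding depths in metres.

Compute the density gradient over each adjacent pair:
  24–53 m: Δρ/Δz = 0.34/29 = 0.012 kg m⁻⁴
  53–62 m: Δρ/Δz = 0.31/9 = 0.034 kg m⁻⁴
  62–166 m: Δρ/Δz = 0.25/104 = 2.4 × 10⁻³ kg m⁻⁴
The largest gradient is in the 53–62 m interval — the pycnocline.

53–62 m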